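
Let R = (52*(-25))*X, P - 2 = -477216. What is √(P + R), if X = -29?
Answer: I*√439514 ≈ 662.96*I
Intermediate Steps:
P = -477214 (P = 2 - 477216 = -477214)
R = 37700 (R = (52*(-25))*(-29) = -1300*(-29) = 37700)
√(P + R) = √(-477214 + 37700) = √(-439514) = I*√439514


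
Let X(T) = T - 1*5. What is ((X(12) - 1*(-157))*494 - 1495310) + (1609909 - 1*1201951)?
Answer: -1006336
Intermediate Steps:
X(T) = -5 + T (X(T) = T - 5 = -5 + T)
((X(12) - 1*(-157))*494 - 1495310) + (1609909 - 1*1201951) = (((-5 + 12) - 1*(-157))*494 - 1495310) + (1609909 - 1*1201951) = ((7 + 157)*494 - 1495310) + (1609909 - 1201951) = (164*494 - 1495310) + 407958 = (81016 - 1495310) + 407958 = -1414294 + 407958 = -1006336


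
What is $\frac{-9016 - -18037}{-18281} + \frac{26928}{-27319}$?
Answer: $- \frac{43453851}{29377567} \approx -1.4792$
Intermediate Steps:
$\frac{-9016 - -18037}{-18281} + \frac{26928}{-27319} = \left(-9016 + 18037\right) \left(- \frac{1}{18281}\right) + 26928 \left(- \frac{1}{27319}\right) = 9021 \left(- \frac{1}{18281}\right) - \frac{1584}{1607} = - \frac{9021}{18281} - \frac{1584}{1607} = - \frac{43453851}{29377567}$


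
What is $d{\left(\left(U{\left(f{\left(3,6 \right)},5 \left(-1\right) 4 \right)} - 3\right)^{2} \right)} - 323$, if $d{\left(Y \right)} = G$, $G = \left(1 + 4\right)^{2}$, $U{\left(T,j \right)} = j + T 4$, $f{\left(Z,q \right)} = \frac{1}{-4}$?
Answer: $-298$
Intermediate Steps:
$f{\left(Z,q \right)} = - \frac{1}{4}$
$U{\left(T,j \right)} = j + 4 T$
$G = 25$ ($G = 5^{2} = 25$)
$d{\left(Y \right)} = 25$
$d{\left(\left(U{\left(f{\left(3,6 \right)},5 \left(-1\right) 4 \right)} - 3\right)^{2} \right)} - 323 = 25 - 323 = -298$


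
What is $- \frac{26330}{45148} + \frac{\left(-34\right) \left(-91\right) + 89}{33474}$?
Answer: $- \frac{30736014}{62970173} \approx -0.4881$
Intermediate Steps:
$- \frac{26330}{45148} + \frac{\left(-34\right) \left(-91\right) + 89}{33474} = \left(-26330\right) \frac{1}{45148} + \left(3094 + 89\right) \frac{1}{33474} = - \frac{13165}{22574} + 3183 \cdot \frac{1}{33474} = - \frac{13165}{22574} + \frac{1061}{11158} = - \frac{30736014}{62970173}$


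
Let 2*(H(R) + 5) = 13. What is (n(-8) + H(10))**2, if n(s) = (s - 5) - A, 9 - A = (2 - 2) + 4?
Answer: 1089/4 ≈ 272.25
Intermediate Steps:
H(R) = 3/2 (H(R) = -5 + (1/2)*13 = -5 + 13/2 = 3/2)
A = 5 (A = 9 - ((2 - 2) + 4) = 9 - (0 + 4) = 9 - 1*4 = 9 - 4 = 5)
n(s) = -10 + s (n(s) = (s - 5) - 1*5 = (-5 + s) - 5 = -10 + s)
(n(-8) + H(10))**2 = ((-10 - 8) + 3/2)**2 = (-18 + 3/2)**2 = (-33/2)**2 = 1089/4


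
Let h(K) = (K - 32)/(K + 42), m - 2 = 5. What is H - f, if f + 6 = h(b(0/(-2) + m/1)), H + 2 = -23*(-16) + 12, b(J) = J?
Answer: 18841/49 ≈ 384.51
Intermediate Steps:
m = 7 (m = 2 + 5 = 7)
H = 378 (H = -2 + (-23*(-16) + 12) = -2 + (368 + 12) = -2 + 380 = 378)
h(K) = (-32 + K)/(42 + K)
f = -319/49 (f = -6 + (-32 + (0/(-2) + 7/1))/(42 + (0/(-2) + 7/1)) = -6 + (-32 + (0*(-1/2) + 7*1))/(42 + (0*(-1/2) + 7*1)) = -6 + (-32 + (0 + 7))/(42 + (0 + 7)) = -6 + (-32 + 7)/(42 + 7) = -6 - 25/49 = -319/49 ≈ -6.5102)
H - f = 378 - 1*(-319/49) = 378 + 319/49 = 18841/49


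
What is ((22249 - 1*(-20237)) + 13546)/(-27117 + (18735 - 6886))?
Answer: -14008/3817 ≈ -3.6699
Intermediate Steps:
((22249 - 1*(-20237)) + 13546)/(-27117 + (18735 - 6886)) = ((22249 + 20237) + 13546)/(-27117 + 11849) = (42486 + 13546)/(-15268) = 56032*(-1/15268) = -14008/3817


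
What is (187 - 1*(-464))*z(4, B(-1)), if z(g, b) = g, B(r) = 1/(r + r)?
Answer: 2604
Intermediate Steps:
B(r) = 1/(2*r)
(187 - 1*(-464))*z(4, B(-1)) = (187 - 1*(-464))*4 = (187 + 464)*4 = 651*4 = 2604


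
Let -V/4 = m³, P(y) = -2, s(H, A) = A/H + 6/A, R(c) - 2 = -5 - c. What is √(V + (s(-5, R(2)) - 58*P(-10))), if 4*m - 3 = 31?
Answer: I*√234070/10 ≈ 48.381*I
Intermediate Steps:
R(c) = -3 - c (R(c) = 2 + (-5 - c) = -3 - c)
s(H, A) = 6/A + A/H
m = 17/2 (m = ¾ + (¼)*31 = ¾ + 31/4 = 17/2 ≈ 8.5000)
V = -4913/2 (V = -4*(17/2)³ = -4*4913/8 = -4913/2 ≈ -2456.5)
√(V + (s(-5, R(2)) - 58*P(-10))) = √(-4913/2 + ((6/(-3 - 1*2) + (-3 - 1*2)/(-5)) - 58*(-2))) = √(-4913/2 + ((6/(-3 - 2) + (-3 - 2)*(-⅕)) + 116)) = √(-4913/2 + ((6/(-5) - 5*(-⅕)) + 116)) = √(-4913/2 + ((6*(-⅕) + 1) + 116)) = √(-4913/2 + ((-6/5 + 1) + 116)) = √(-4913/2 + (-⅕ + 116)) = √(-4913/2 + 579/5) = √(-23407/10) = I*√234070/10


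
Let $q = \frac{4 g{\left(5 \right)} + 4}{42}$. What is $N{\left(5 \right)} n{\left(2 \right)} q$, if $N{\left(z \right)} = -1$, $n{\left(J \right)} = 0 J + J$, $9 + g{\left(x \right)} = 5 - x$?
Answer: $\frac{32}{21} \approx 1.5238$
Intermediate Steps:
$g{\left(x \right)} = -4 - x$ ($g{\left(x \right)} = -9 - \left(-5 + x\right) = -4 - x$)
$n{\left(J \right)} = J$ ($n{\left(J \right)} = 0 + J = J$)
$q = - \frac{16}{21}$ ($q = \frac{4 \left(-4 - 5\right) + 4}{42} = \left(4 \left(-4 - 5\right) + 4\right) \frac{1}{42} = \left(4 \left(-9\right) + 4\right) \frac{1}{42} = \left(-36 + 4\right) \frac{1}{42} = \left(-32\right) \frac{1}{42} = - \frac{16}{21} \approx -0.7619$)
$N{\left(5 \right)} n{\left(2 \right)} q = \left(-1\right) 2 \left(- \frac{16}{21}\right) = \left(-2\right) \left(- \frac{16}{21}\right) = \frac{32}{21}$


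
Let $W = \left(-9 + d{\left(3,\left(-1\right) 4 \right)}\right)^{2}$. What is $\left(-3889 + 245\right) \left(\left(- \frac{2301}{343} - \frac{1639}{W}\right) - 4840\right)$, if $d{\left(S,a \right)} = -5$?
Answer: $\frac{6068314027}{343} \approx 1.7692 \cdot 10^{7}$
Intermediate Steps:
$W = 196$ ($W = \left(-9 - 5\right)^{2} = \left(-14\right)^{2} = 196$)
$\left(-3889 + 245\right) \left(\left(- \frac{2301}{343} - \frac{1639}{W}\right) - 4840\right) = \left(-3889 + 245\right) \left(\left(- \frac{2301}{343} - \frac{1639}{196}\right) - 4840\right) = - 3644 \left(\left(\left(-2301\right) \frac{1}{343} - \frac{1639}{196}\right) - 4840\right) = - 3644 \left(\left(- \frac{2301}{343} - \frac{1639}{196}\right) - 4840\right) = - 3644 \left(- \frac{20677}{1372} - 4840\right) = \left(-3644\right) \left(- \frac{6661157}{1372}\right) = \frac{6068314027}{343}$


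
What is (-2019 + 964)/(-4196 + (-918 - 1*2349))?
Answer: 1055/7463 ≈ 0.14136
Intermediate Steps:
(-2019 + 964)/(-4196 + (-918 - 1*2349)) = -1055/(-4196 + (-918 - 2349)) = -1055/(-4196 - 3267) = -1055/(-7463) = -1055*(-1/7463) = 1055/7463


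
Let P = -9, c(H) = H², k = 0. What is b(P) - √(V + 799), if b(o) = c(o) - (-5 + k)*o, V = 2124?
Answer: 36 - √2923 ≈ -18.065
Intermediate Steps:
b(o) = o² + 5*o (b(o) = o² - (-5 + 0)*o = o² - (-5)*o = o² + 5*o)
b(P) - √(V + 799) = -9*(5 - 9) - √(2124 + 799) = -9*(-4) - √2923 = 36 - √2923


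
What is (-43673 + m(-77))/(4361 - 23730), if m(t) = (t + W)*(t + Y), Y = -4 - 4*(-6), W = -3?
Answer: 39113/19369 ≈ 2.0194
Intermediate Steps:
Y = 20 (Y = -4 + 24 = 20)
m(t) = (-3 + t)*(20 + t) (m(t) = (t - 3)*(t + 20) = (-3 + t)*(20 + t))
(-43673 + m(-77))/(4361 - 23730) = (-43673 + (-60 + (-77)² + 17*(-77)))/(4361 - 23730) = (-43673 + (-60 + 5929 - 1309))/(-19369) = (-43673 + 4560)*(-1/19369) = -39113*(-1/19369) = 39113/19369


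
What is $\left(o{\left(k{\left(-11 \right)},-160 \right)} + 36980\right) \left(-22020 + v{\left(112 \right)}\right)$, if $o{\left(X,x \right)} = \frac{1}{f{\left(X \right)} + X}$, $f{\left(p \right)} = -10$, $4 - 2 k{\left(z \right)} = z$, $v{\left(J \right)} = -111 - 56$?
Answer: $- \frac{4102331926}{5} \approx -8.2047 \cdot 10^{8}$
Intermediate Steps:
$v{\left(J \right)} = -167$
$k{\left(z \right)} = 2 - \frac{z}{2}$
$o{\left(X,x \right)} = \frac{1}{-10 + X}$
$\left(o{\left(k{\left(-11 \right)},-160 \right)} + 36980\right) \left(-22020 + v{\left(112 \right)}\right) = \left(\frac{1}{-10 + \left(2 - - \frac{11}{2}\right)} + 36980\right) \left(-22020 - 167\right) = \left(\frac{1}{-10 + \left(2 + \frac{11}{2}\right)} + 36980\right) \left(-22187\right) = \left(\frac{1}{-10 + \frac{15}{2}} + 36980\right) \left(-22187\right) = \left(\frac{1}{- \frac{5}{2}} + 36980\right) \left(-22187\right) = \left(- \frac{2}{5} + 36980\right) \left(-22187\right) = \frac{184898}{5} \left(-22187\right) = - \frac{4102331926}{5}$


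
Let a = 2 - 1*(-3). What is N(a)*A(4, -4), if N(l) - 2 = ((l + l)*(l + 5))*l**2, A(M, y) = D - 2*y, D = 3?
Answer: 27522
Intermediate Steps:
A(M, y) = 3 - 2*y
a = 5 (a = 2 + 3 = 5)
N(l) = 2 + 2*l**3*(5 + l) (N(l) = 2 + ((l + l)*(l + 5))*l**2 = 2 + ((2*l)*(5 + l))*l**2 = 2 + (2*l*(5 + l))*l**2 = 2 + 2*l**3*(5 + l))
N(a)*A(4, -4) = (2 + 2*5**4 + 10*5**3)*(3 - 2*(-4)) = (2 + 2*625 + 10*125)*(3 + 8) = (2 + 1250 + 1250)*11 = 2502*11 = 27522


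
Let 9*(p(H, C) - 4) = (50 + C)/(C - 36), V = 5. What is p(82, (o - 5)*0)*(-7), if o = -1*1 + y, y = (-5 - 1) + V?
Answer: -4361/162 ≈ -26.920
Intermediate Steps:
y = -1 (y = (-5 - 1) + 5 = -6 + 5 = -1)
o = -2 (o = -1*1 - 1 = -1 - 1 = -2)
p(H, C) = 4 + (50 + C)/(9*(-36 + C)) (p(H, C) = 4 + ((50 + C)/(C - 36))/9 = 4 + ((50 + C)/(-36 + C))/9 = 4 + (50 + C)/(9*(-36 + C)))
p(82, (o - 5)*0)*(-7) = ((-1246 + 37*((-2 - 5)*0))/(9*(-36 + (-2 - 5)*0)))*(-7) = ((-1246 + 37*(-7*0))/(9*(-36 - 7*0)))*(-7) = ((-1246 + 37*0)/(9*(-36 + 0)))*(-7) = ((⅑)*(-1246 + 0)/(-36))*(-7) = ((⅑)*(-1/36)*(-1246))*(-7) = (623/162)*(-7) = -4361/162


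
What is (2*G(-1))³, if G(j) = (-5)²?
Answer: 125000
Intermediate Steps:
G(j) = 25
(2*G(-1))³ = (2*25)³ = 50³ = 125000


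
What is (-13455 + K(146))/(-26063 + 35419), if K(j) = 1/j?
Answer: -1964429/1365976 ≈ -1.4381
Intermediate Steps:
(-13455 + K(146))/(-26063 + 35419) = (-13455 + 1/146)/(-26063 + 35419) = (-13455 + 1/146)/9356 = -1964429/146*1/9356 = -1964429/1365976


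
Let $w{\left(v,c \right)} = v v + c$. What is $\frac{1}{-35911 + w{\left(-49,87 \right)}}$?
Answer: $- \frac{1}{33423} \approx -2.992 \cdot 10^{-5}$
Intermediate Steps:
$w{\left(v,c \right)} = c + v^{2}$ ($w{\left(v,c \right)} = v^{2} + c = c + v^{2}$)
$\frac{1}{-35911 + w{\left(-49,87 \right)}} = \frac{1}{-35911 + \left(87 + \left(-49\right)^{2}\right)} = \frac{1}{-35911 + \left(87 + 2401\right)} = \frac{1}{-35911 + 2488} = \frac{1}{-33423} = - \frac{1}{33423}$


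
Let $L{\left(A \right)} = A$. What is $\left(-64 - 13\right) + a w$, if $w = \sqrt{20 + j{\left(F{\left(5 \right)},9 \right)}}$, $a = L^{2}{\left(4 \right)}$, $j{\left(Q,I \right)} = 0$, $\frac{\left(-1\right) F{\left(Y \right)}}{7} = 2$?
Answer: $-77 + 32 \sqrt{5} \approx -5.4458$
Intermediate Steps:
$F{\left(Y \right)} = -14$ ($F{\left(Y \right)} = \left(-7\right) 2 = -14$)
$a = 16$ ($a = 4^{2} = 16$)
$w = 2 \sqrt{5}$ ($w = \sqrt{20 + 0} = \sqrt{20} = 2 \sqrt{5} \approx 4.4721$)
$\left(-64 - 13\right) + a w = \left(-64 - 13\right) + 16 \cdot 2 \sqrt{5} = \left(-64 - 13\right) + 32 \sqrt{5} = -77 + 32 \sqrt{5}$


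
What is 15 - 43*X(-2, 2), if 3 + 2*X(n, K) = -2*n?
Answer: -13/2 ≈ -6.5000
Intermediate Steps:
X(n, K) = -3/2 - n (X(n, K) = -3/2 + (-2*n)/2 = -3/2 - n)
15 - 43*X(-2, 2) = 15 - 43*(-3/2 - 1*(-2)) = 15 - 43*(-3/2 + 2) = 15 - 43*1/2 = 15 - 43/2 = -13/2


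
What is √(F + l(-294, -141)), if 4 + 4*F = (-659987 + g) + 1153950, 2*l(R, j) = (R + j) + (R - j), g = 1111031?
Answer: √1603814/2 ≈ 633.21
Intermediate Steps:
l(R, j) = R (l(R, j) = ((R + j) + (R - j))/2 = (2*R)/2 = R)
F = 802495/2 (F = -1 + ((-659987 + 1111031) + 1153950)/4 = -1 + (451044 + 1153950)/4 = -1 + (¼)*1604994 = -1 + 802497/2 = 802495/2 ≈ 4.0125e+5)
√(F + l(-294, -141)) = √(802495/2 - 294) = √(801907/2) = √1603814/2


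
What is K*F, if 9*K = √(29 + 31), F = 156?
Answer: 104*√15/3 ≈ 134.26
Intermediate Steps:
K = 2*√15/9 (K = √(29 + 31)/9 = √60/9 = (2*√15)/9 = 2*√15/9 ≈ 0.86066)
K*F = (2*√15/9)*156 = 104*√15/3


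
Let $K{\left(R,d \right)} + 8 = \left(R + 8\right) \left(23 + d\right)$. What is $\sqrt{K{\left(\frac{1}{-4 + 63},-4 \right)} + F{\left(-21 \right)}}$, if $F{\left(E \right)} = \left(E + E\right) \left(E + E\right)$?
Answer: $\frac{\sqrt{6642869}}{59} \approx 43.684$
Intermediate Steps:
$K{\left(R,d \right)} = -8 + \left(8 + R\right) \left(23 + d\right)$ ($K{\left(R,d \right)} = -8 + \left(R + 8\right) \left(23 + d\right) = -8 + \left(8 + R\right) \left(23 + d\right)$)
$F{\left(E \right)} = 4 E^{2}$ ($F{\left(E \right)} = 2 E 2 E = 4 E^{2}$)
$\sqrt{K{\left(\frac{1}{-4 + 63},-4 \right)} + F{\left(-21 \right)}} = \sqrt{\left(176 + 8 \left(-4\right) + \frac{23}{-4 + 63} + \frac{1}{-4 + 63} \left(-4\right)\right) + 4 \left(-21\right)^{2}} = \sqrt{\left(176 - 32 + \frac{23}{59} + \frac{1}{59} \left(-4\right)\right) + 4 \cdot 441} = \sqrt{\left(176 - 32 + 23 \cdot \frac{1}{59} + \frac{1}{59} \left(-4\right)\right) + 1764} = \sqrt{\left(176 - 32 + \frac{23}{59} - \frac{4}{59}\right) + 1764} = \sqrt{\frac{8515}{59} + 1764} = \sqrt{\frac{112591}{59}} = \frac{\sqrt{6642869}}{59}$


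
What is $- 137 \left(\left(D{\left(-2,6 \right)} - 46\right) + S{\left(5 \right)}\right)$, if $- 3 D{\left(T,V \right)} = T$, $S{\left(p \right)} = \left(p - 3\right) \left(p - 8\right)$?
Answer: $\frac{21098}{3} \approx 7032.7$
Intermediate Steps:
$S{\left(p \right)} = \left(-8 + p\right) \left(-3 + p\right)$ ($S{\left(p \right)} = \left(-3 + p\right) \left(-8 + p\right) = \left(-8 + p\right) \left(-3 + p\right)$)
$D{\left(T,V \right)} = - \frac{T}{3}$
$- 137 \left(\left(D{\left(-2,6 \right)} - 46\right) + S{\left(5 \right)}\right) = - 137 \left(\left(\left(- \frac{1}{3}\right) \left(-2\right) - 46\right) + \left(24 + 5^{2} - 55\right)\right) = - 137 \left(\left(\frac{2}{3} - 46\right) + \left(24 + 25 - 55\right)\right) = - 137 \left(- \frac{136}{3} - 6\right) = \left(-137\right) \left(- \frac{154}{3}\right) = \frac{21098}{3}$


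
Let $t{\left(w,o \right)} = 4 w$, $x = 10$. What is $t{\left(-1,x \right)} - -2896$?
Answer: $2892$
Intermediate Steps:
$t{\left(-1,x \right)} - -2896 = 4 \left(-1\right) - -2896 = -4 + 2896 = 2892$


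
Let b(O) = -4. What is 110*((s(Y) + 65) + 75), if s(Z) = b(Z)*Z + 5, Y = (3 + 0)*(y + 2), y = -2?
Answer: 15950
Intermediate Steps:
Y = 0 (Y = (3 + 0)*(-2 + 2) = 3*0 = 0)
s(Z) = 5 - 4*Z (s(Z) = -4*Z + 5 = 5 - 4*Z)
110*((s(Y) + 65) + 75) = 110*(((5 - 4*0) + 65) + 75) = 110*(((5 + 0) + 65) + 75) = 110*((5 + 65) + 75) = 110*(70 + 75) = 110*145 = 15950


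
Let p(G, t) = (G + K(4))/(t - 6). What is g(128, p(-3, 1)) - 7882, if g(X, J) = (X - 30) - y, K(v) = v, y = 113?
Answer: -7897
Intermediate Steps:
p(G, t) = (4 + G)/(-6 + t) (p(G, t) = (G + 4)/(t - 6) = (4 + G)/(-6 + t))
g(X, J) = -143 + X (g(X, J) = (X - 30) - 1*113 = (-30 + X) - 113 = -143 + X)
g(128, p(-3, 1)) - 7882 = (-143 + 128) - 7882 = -15 - 7882 = -7897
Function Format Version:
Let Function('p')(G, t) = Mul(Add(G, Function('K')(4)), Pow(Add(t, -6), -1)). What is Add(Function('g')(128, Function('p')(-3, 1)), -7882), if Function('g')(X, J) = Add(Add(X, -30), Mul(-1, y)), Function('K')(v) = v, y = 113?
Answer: -7897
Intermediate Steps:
Function('p')(G, t) = Mul(Pow(Add(-6, t), -1), Add(4, G)) (Function('p')(G, t) = Mul(Add(G, 4), Pow(Add(t, -6), -1)) = Mul(Add(4, G), Pow(Add(-6, t), -1)) = Mul(Pow(Add(-6, t), -1), Add(4, G)))
Function('g')(X, J) = Add(-143, X) (Function('g')(X, J) = Add(Add(X, -30), Mul(-1, 113)) = Add(Add(-30, X), -113) = Add(-143, X))
Add(Function('g')(128, Function('p')(-3, 1)), -7882) = Add(Add(-143, 128), -7882) = Add(-15, -7882) = -7897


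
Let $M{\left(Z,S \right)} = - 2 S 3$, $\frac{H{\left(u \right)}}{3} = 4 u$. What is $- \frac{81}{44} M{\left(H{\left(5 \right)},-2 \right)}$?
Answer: $- \frac{243}{11} \approx -22.091$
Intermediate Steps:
$H{\left(u \right)} = 12 u$ ($H{\left(u \right)} = 3 \cdot 4 u = 12 u$)
$M{\left(Z,S \right)} = - 6 S$
$- \frac{81}{44} M{\left(H{\left(5 \right)},-2 \right)} = - \frac{81}{44} \left(\left(-6\right) \left(-2\right)\right) = \left(-81\right) \frac{1}{44} \cdot 12 = \left(- \frac{81}{44}\right) 12 = - \frac{243}{11}$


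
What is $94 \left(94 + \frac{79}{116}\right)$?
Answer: $\frac{516201}{58} \approx 8900.0$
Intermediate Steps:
$94 \left(94 + \frac{79}{116}\right) = 94 \cdot \frac{10983}{116} = \frac{516201}{58}$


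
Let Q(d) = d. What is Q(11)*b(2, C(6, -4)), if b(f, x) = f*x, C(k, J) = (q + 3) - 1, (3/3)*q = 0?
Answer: 44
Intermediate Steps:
q = 0
C(k, J) = 2 (C(k, J) = (0 + 3) - 1 = 3 - 1 = 2)
Q(11)*b(2, C(6, -4)) = 11*(2*2) = 11*4 = 44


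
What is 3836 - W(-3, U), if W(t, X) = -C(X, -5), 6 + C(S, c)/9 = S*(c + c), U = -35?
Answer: 6932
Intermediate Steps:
C(S, c) = -54 + 18*S*c (C(S, c) = -54 + 9*(S*(c + c)) = -54 + 9*(S*(2*c)) = -54 + 9*(2*S*c) = -54 + 18*S*c)
W(t, X) = 54 + 90*X (W(t, X) = -(-54 + 18*X*(-5)) = -(-54 - 90*X) = 54 + 90*X)
3836 - W(-3, U) = 3836 - (54 + 90*(-35)) = 3836 - (54 - 3150) = 3836 - 1*(-3096) = 3836 + 3096 = 6932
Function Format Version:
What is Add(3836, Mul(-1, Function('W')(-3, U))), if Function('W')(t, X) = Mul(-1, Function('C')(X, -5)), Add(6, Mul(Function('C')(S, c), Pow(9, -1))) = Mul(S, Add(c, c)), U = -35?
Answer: 6932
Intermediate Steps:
Function('C')(S, c) = Add(-54, Mul(18, S, c)) (Function('C')(S, c) = Add(-54, Mul(9, Mul(S, Add(c, c)))) = Add(-54, Mul(9, Mul(S, Mul(2, c)))) = Add(-54, Mul(9, Mul(2, S, c))) = Add(-54, Mul(18, S, c)))
Function('W')(t, X) = Add(54, Mul(90, X)) (Function('W')(t, X) = Mul(-1, Add(-54, Mul(18, X, -5))) = Mul(-1, Add(-54, Mul(-90, X))) = Add(54, Mul(90, X)))
Add(3836, Mul(-1, Function('W')(-3, U))) = Add(3836, Mul(-1, Add(54, Mul(90, -35)))) = Add(3836, Mul(-1, Add(54, -3150))) = Add(3836, Mul(-1, -3096)) = Add(3836, 3096) = 6932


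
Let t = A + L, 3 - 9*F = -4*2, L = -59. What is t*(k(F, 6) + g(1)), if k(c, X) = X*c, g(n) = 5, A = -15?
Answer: -2738/3 ≈ -912.67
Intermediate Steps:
F = 11/9 (F = 1/3 - (-4)*2/9 = 1/3 - 1/9*(-8) = 1/3 + 8/9 = 11/9 ≈ 1.2222)
t = -74 (t = -15 - 59 = -74)
t*(k(F, 6) + g(1)) = -74*(6*(11/9) + 5) = -74*(22/3 + 5) = -74*37/3 = -2738/3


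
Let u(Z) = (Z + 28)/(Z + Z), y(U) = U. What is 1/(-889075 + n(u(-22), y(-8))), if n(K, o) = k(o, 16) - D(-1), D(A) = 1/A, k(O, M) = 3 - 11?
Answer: -1/889082 ≈ -1.1248e-6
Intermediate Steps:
k(O, M) = -8
u(Z) = (28 + Z)/(2*Z) (u(Z) = (28 + Z)/((2*Z)) = (28 + Z)*(1/(2*Z)) = (28 + Z)/(2*Z))
n(K, o) = -7 (n(K, o) = -8 - 1/(-1) = -8 - 1*(-1) = -8 + 1 = -7)
1/(-889075 + n(u(-22), y(-8))) = 1/(-889075 - 7) = 1/(-889082) = -1/889082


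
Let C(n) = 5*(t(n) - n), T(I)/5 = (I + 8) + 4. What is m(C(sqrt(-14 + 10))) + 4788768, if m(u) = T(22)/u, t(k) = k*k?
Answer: 23943806/5 + 17*I/5 ≈ 4.7888e+6 + 3.4*I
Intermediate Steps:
T(I) = 60 + 5*I (T(I) = 5*((I + 8) + 4) = 5*((8 + I) + 4) = 5*(12 + I) = 60 + 5*I)
t(k) = k**2
C(n) = -5*n + 5*n**2 (C(n) = 5*(n**2 - n) = -5*n + 5*n**2)
m(u) = 170/u (m(u) = (60 + 5*22)/u = (60 + 110)/u = 170/u)
m(C(sqrt(-14 + 10))) + 4788768 = 170/((5*sqrt(-14 + 10)*(-1 + sqrt(-14 + 10)))) + 4788768 = 170/((5*sqrt(-4)*(-1 + sqrt(-4)))) + 4788768 = 170/((5*(2*I)*(-1 + 2*I))) + 4788768 = 170/((10*I*(-1 + 2*I))) + 4788768 = 170*(-I*(-1 - 2*I)/50) + 4788768 = -17*I*(-1 - 2*I)/5 + 4788768 = 4788768 - 17*I*(-1 - 2*I)/5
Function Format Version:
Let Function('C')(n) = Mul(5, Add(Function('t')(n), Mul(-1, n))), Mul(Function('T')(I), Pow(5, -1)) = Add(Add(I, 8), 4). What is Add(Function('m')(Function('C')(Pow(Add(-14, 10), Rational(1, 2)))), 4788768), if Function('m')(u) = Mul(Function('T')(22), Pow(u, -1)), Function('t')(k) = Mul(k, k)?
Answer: Add(Rational(23943806, 5), Mul(Rational(17, 5), I)) ≈ Add(4.7888e+6, Mul(3.4000, I))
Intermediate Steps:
Function('T')(I) = Add(60, Mul(5, I)) (Function('T')(I) = Mul(5, Add(Add(I, 8), 4)) = Mul(5, Add(Add(8, I), 4)) = Mul(5, Add(12, I)) = Add(60, Mul(5, I)))
Function('t')(k) = Pow(k, 2)
Function('C')(n) = Add(Mul(-5, n), Mul(5, Pow(n, 2))) (Function('C')(n) = Mul(5, Add(Pow(n, 2), Mul(-1, n))) = Add(Mul(-5, n), Mul(5, Pow(n, 2))))
Function('m')(u) = Mul(170, Pow(u, -1)) (Function('m')(u) = Mul(Add(60, Mul(5, 22)), Pow(u, -1)) = Mul(Add(60, 110), Pow(u, -1)) = Mul(170, Pow(u, -1)))
Add(Function('m')(Function('C')(Pow(Add(-14, 10), Rational(1, 2)))), 4788768) = Add(Mul(170, Pow(Mul(5, Pow(Add(-14, 10), Rational(1, 2)), Add(-1, Pow(Add(-14, 10), Rational(1, 2)))), -1)), 4788768) = Add(Mul(170, Pow(Mul(5, Pow(-4, Rational(1, 2)), Add(-1, Pow(-4, Rational(1, 2)))), -1)), 4788768) = Add(Mul(170, Pow(Mul(5, Mul(2, I), Add(-1, Mul(2, I))), -1)), 4788768) = Add(Mul(170, Pow(Mul(10, I, Add(-1, Mul(2, I))), -1)), 4788768) = Add(Mul(170, Mul(Rational(-1, 50), I, Add(-1, Mul(-2, I)))), 4788768) = Add(Mul(Rational(-17, 5), I, Add(-1, Mul(-2, I))), 4788768) = Add(4788768, Mul(Rational(-17, 5), I, Add(-1, Mul(-2, I))))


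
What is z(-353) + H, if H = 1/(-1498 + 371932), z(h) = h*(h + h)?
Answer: 92318820613/370434 ≈ 2.4922e+5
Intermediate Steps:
z(h) = 2*h² (z(h) = h*(2*h) = 2*h²)
H = 1/370434 ≈ 2.6995e-6
z(-353) + H = 2*(-353)² + 1/370434 = 2*124609 + 1/370434 = 249218 + 1/370434 = 92318820613/370434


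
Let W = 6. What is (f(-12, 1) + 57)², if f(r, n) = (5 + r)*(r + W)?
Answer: 9801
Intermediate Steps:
f(r, n) = (5 + r)*(6 + r) (f(r, n) = (5 + r)*(r + 6) = (5 + r)*(6 + r))
(f(-12, 1) + 57)² = ((30 + (-12)² + 11*(-12)) + 57)² = ((30 + 144 - 132) + 57)² = (42 + 57)² = 99² = 9801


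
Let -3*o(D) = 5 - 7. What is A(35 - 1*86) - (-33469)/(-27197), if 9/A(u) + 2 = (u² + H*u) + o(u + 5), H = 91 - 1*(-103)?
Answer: -733136446/595151951 ≈ -1.2318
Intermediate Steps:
H = 194 (H = 91 + 103 = 194)
o(D) = ⅔ (o(D) = -(5 - 7)/3 = -⅓*(-2) = ⅔)
A(u) = 9/(-4/3 + u² + 194*u) (A(u) = 9/(-2 + ((u² + 194*u) + ⅔)) = 9/(-2 + (⅔ + u² + 194*u)) = 9/(-4/3 + u² + 194*u))
A(35 - 1*86) - (-33469)/(-27197) = 27/(-4 + 3*(35 - 1*86)² + 582*(35 - 1*86)) - (-33469)/(-27197) = 27/(-4 + 3*(35 - 86)² + 582*(35 - 86)) - (-33469)*(-1)/27197 = 27/(-4 + 3*(-51)² + 582*(-51)) - 1*33469/27197 = 27/(-4 + 3*2601 - 29682) - 33469/27197 = 27/(-4 + 7803 - 29682) - 33469/27197 = 27/(-21883) - 33469/27197 = 27*(-1/21883) - 33469/27197 = -27/21883 - 33469/27197 = -733136446/595151951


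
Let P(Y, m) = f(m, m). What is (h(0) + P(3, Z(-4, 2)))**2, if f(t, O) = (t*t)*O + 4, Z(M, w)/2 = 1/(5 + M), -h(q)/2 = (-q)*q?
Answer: 144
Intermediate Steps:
h(q) = 2*q**2 (h(q) = -2*(-q)*q = -(-2)*q**2 = 2*q**2)
Z(M, w) = 2/(5 + M)
f(t, O) = 4 + O*t**2 (f(t, O) = t**2*O + 4 = O*t**2 + 4 = 4 + O*t**2)
P(Y, m) = 4 + m**3 (P(Y, m) = 4 + m*m**2 = 4 + m**3)
(h(0) + P(3, Z(-4, 2)))**2 = (2*0**2 + (4 + (2/(5 - 4))**3))**2 = (2*0 + (4 + (2/1)**3))**2 = (0 + (4 + (2*1)**3))**2 = (0 + (4 + 2**3))**2 = (0 + (4 + 8))**2 = (0 + 12)**2 = 12**2 = 144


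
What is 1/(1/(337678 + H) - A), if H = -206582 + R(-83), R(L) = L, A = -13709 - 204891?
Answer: 131013/28639441801 ≈ 4.5746e-6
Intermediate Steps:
A = -218600
H = -206665 (H = -206582 - 83 = -206665)
1/(1/(337678 + H) - A) = 1/(1/(337678 - 206665) - 1*(-218600)) = 1/(1/131013 + 218600) = 1/(28639441801/131013) = 131013/28639441801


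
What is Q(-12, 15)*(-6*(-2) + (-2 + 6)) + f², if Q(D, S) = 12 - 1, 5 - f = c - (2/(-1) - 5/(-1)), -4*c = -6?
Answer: 873/4 ≈ 218.25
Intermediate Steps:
c = 3/2 (c = -¼*(-6) = 3/2 ≈ 1.5000)
f = 13/2 (f = 5 - (3/2 - (2/(-1) - 5/(-1))) = 5 - (3/2 - (2*(-1) - 5*(-1))) = 5 - (3/2 - (-2 + 5)) = 5 - (3/2 - 1*3) = 5 - (3/2 - 3) = 5 - 1*(-3/2) = 5 + 3/2 = 13/2 ≈ 6.5000)
Q(D, S) = 11
Q(-12, 15)*(-6*(-2) + (-2 + 6)) + f² = 11*(-6*(-2) + (-2 + 6)) + (13/2)² = 11*(12 + 4) + 169/4 = 11*16 + 169/4 = 176 + 169/4 = 873/4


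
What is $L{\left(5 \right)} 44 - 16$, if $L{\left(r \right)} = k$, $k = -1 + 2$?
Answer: $28$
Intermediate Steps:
$k = 1$
$L{\left(r \right)} = 1$
$L{\left(5 \right)} 44 - 16 = 1 \cdot 44 - 16 = 44 - 16 = 28$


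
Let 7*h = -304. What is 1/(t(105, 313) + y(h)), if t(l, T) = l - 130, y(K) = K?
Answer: -7/479 ≈ -0.014614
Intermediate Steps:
h = -304/7 (h = (1/7)*(-304) = -304/7 ≈ -43.429)
t(l, T) = -130 + l
1/(t(105, 313) + y(h)) = 1/((-130 + 105) - 304/7) = 1/(-25 - 304/7) = 1/(-479/7) = -7/479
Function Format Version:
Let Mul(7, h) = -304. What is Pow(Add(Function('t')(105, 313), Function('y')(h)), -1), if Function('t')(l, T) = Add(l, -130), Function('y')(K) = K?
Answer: Rational(-7, 479) ≈ -0.014614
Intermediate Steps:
h = Rational(-304, 7) (h = Mul(Rational(1, 7), -304) = Rational(-304, 7) ≈ -43.429)
Function('t')(l, T) = Add(-130, l)
Pow(Add(Function('t')(105, 313), Function('y')(h)), -1) = Pow(Add(Add(-130, 105), Rational(-304, 7)), -1) = Pow(Add(-25, Rational(-304, 7)), -1) = Pow(Rational(-479, 7), -1) = Rational(-7, 479)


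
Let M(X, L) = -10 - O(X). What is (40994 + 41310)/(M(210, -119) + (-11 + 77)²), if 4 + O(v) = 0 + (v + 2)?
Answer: 41152/2069 ≈ 19.890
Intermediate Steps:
O(v) = -2 + v (O(v) = -4 + (0 + (v + 2)) = -4 + (0 + (2 + v)) = -4 + (2 + v) = -2 + v)
M(X, L) = -8 - X (M(X, L) = -10 - (-2 + X) = -10 + (2 - X) = -8 - X)
(40994 + 41310)/(M(210, -119) + (-11 + 77)²) = (40994 + 41310)/((-8 - 1*210) + (-11 + 77)²) = 82304/((-8 - 210) + 66²) = 82304/(-218 + 4356) = 82304/4138 = 82304*(1/4138) = 41152/2069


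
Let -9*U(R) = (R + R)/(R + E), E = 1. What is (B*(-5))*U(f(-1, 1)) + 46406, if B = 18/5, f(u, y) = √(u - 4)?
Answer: 2*(-23203*I + 23205*√5)/(√5 - I) ≈ 46409.0 + 1.4907*I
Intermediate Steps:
f(u, y) = √(-4 + u)
U(R) = -2*R/(9*(1 + R)) (U(R) = -(R + R)/(9*(R + 1)) = -2*R/(9*(1 + R)))
B = 18/5 (B = 18*(⅕) = 18/5 ≈ 3.6000)
(B*(-5))*U(f(-1, 1)) + 46406 = ((18/5)*(-5))*(-2*√(-4 - 1)/(9 + 9*√(-4 - 1))) + 46406 = -(-36)*√(-5)/(9 + 9*√(-5)) + 46406 = -(-36)*I*√5/(9 + 9*(I*√5)) + 46406 = -(-36)*I*√5/(9 + 9*I*√5) + 46406 = 36*I*√5/(9 + 9*I*√5) + 46406 = 46406 + 36*I*√5/(9 + 9*I*√5)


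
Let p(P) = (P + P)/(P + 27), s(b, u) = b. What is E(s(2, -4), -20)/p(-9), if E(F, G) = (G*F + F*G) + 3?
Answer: 77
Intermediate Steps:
p(P) = 2*P/(27 + P) (p(P) = (2*P)/(27 + P) = 2*P/(27 + P))
E(F, G) = 3 + 2*F*G (E(F, G) = (F*G + F*G) + 3 = 2*F*G + 3 = 3 + 2*F*G)
E(s(2, -4), -20)/p(-9) = (3 + 2*2*(-20))/((2*(-9)/(27 - 9))) = (3 - 80)/((2*(-9)/18)) = -77/(2*(-9)*(1/18)) = -77/(-1) = -77*(-1) = 77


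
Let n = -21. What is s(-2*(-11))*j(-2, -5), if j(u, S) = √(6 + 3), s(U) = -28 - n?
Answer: -21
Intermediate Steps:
s(U) = -7 (s(U) = -28 - 1*(-21) = -28 + 21 = -7)
j(u, S) = 3 (j(u, S) = √9 = 3)
s(-2*(-11))*j(-2, -5) = -7*3 = -21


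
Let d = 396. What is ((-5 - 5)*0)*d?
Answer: 0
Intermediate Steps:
((-5 - 5)*0)*d = ((-5 - 5)*0)*396 = -10*0*396 = 0*396 = 0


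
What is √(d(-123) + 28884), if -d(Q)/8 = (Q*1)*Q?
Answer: 2*I*√23037 ≈ 303.56*I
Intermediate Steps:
d(Q) = -8*Q² (d(Q) = -8*Q*1*Q = -8*Q*Q = -8*Q²)
√(d(-123) + 28884) = √(-8*(-123)² + 28884) = √(-8*15129 + 28884) = √(-121032 + 28884) = √(-92148) = 2*I*√23037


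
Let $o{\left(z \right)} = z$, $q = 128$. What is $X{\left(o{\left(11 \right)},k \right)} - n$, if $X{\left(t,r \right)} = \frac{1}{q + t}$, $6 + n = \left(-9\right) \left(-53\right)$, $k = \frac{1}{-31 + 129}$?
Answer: $- \frac{65468}{139} \approx -470.99$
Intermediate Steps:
$k = \frac{1}{98} \approx 0.010204$
$n = 471$ ($n = -6 - -477 = -6 + 477 = 471$)
$X{\left(t,r \right)} = \frac{1}{128 + t}$
$X{\left(o{\left(11 \right)},k \right)} - n = \frac{1}{128 + 11} - 471 = \frac{1}{139} - 471 = - \frac{65468}{139}$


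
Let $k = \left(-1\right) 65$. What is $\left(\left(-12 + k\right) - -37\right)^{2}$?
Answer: $1600$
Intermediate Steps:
$k = -65$
$\left(\left(-12 + k\right) - -37\right)^{2} = \left(\left(-12 - 65\right) - -37\right)^{2} = \left(-77 - -37\right)^{2} = \left(-77 + \left(-8 + 45\right)\right)^{2} = \left(-77 + 37\right)^{2} = \left(-40\right)^{2} = 1600$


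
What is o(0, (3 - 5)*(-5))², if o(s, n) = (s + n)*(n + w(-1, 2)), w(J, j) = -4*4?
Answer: 3600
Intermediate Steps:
w(J, j) = -16
o(s, n) = (-16 + n)*(n + s) (o(s, n) = (s + n)*(n - 16) = (n + s)*(-16 + n) = (-16 + n)*(n + s))
o(0, (3 - 5)*(-5))² = (((3 - 5)*(-5))² - 16*(3 - 5)*(-5) - 16*0 + ((3 - 5)*(-5))*0)² = ((-2*(-5))² - (-32)*(-5) + 0 - 2*(-5)*0)² = (10² - 16*10 + 0 + 10*0)² = (100 - 160 + 0 + 0)² = (-60)² = 3600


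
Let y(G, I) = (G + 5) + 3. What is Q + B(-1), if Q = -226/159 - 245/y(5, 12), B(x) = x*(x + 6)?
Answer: -52228/2067 ≈ -25.268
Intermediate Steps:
y(G, I) = 8 + G (y(G, I) = (5 + G) + 3 = 8 + G)
B(x) = x*(6 + x)
Q = -41893/2067 (Q = -226/159 - 245/(8 + 5) = -226*1/159 - 245/13 = -226/159 - 245*1/13 = -226/159 - 245/13 = -41893/2067 ≈ -20.268)
Q + B(-1) = -41893/2067 - (6 - 1) = -41893/2067 - 1*5 = -41893/2067 - 5 = -52228/2067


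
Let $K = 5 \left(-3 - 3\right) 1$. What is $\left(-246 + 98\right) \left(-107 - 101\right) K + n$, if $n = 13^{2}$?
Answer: $-923351$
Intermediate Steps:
$K = -30$ ($K = 5 \left(-3 - 3\right) 1 = 5 \left(-6\right) 1 = \left(-30\right) 1 = -30$)
$n = 169$
$\left(-246 + 98\right) \left(-107 - 101\right) K + n = \left(-246 + 98\right) \left(-107 - 101\right) \left(-30\right) + 169 = \left(-148\right) \left(-208\right) \left(-30\right) + 169 = 30784 \left(-30\right) + 169 = -923520 + 169 = -923351$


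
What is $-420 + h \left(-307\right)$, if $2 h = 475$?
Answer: $- \frac{146665}{2} \approx -73333.0$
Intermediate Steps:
$h = \frac{475}{2}$ ($h = \frac{1}{2} \cdot 475 = \frac{475}{2} \approx 237.5$)
$-420 + h \left(-307\right) = -420 + \frac{475}{2} \left(-307\right) = -420 - \frac{145825}{2} = - \frac{146665}{2}$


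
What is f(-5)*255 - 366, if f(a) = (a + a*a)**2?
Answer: 101634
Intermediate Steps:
f(a) = (a + a**2)**2
f(-5)*255 - 366 = ((-5)**2*(1 - 5)**2)*255 - 366 = (25*(-4)**2)*255 - 366 = (25*16)*255 - 366 = 400*255 - 366 = 102000 - 366 = 101634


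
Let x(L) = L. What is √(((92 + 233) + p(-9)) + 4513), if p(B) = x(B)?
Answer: √4829 ≈ 69.491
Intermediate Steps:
p(B) = B
√(((92 + 233) + p(-9)) + 4513) = √(((92 + 233) - 9) + 4513) = √((325 - 9) + 4513) = √(316 + 4513) = √4829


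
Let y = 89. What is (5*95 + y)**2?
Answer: 318096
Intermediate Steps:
(5*95 + y)**2 = (5*95 + 89)**2 = (475 + 89)**2 = 564**2 = 318096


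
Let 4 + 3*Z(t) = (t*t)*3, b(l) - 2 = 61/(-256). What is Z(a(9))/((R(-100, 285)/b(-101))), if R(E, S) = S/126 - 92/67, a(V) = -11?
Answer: 1852081/7808 ≈ 237.20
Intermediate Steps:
R(E, S) = -92/67 + S/126 (R(E, S) = S*(1/126) - 92*1/67 = S/126 - 92/67 = -92/67 + S/126)
b(l) = 451/256 (b(l) = 2 + 61/(-256) = 2 + 61*(-1/256) = 2 - 61/256 = 451/256)
Z(t) = -4/3 + t**2 (Z(t) = -4/3 + ((t*t)*3)/3 = -4/3 + (t**2*3)/3 = -4/3 + (3*t**2)/3 = -4/3 + t**2)
Z(a(9))/((R(-100, 285)/b(-101))) = (-4/3 + (-11)**2)/(((-92/67 + (1/126)*285)/(451/256))) = (-4/3 + 121)/(((-92/67 + 95/42)*(256/451))) = 359/(3*(((2501/2814)*(256/451)))) = 359/(3*(7808/15477)) = (359/3)*(15477/7808) = 1852081/7808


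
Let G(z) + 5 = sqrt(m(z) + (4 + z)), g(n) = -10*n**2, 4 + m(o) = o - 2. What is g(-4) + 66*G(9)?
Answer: -226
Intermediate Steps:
m(o) = -6 + o (m(o) = -4 + (o - 2) = -4 + (-2 + o) = -6 + o)
G(z) = -5 + sqrt(-2 + 2*z) (G(z) = -5 + sqrt((-6 + z) + (4 + z)) = -5 + sqrt(-2 + 2*z))
g(-4) + 66*G(9) = -10*(-4)**2 + 66*(-5 + sqrt(-2 + 2*9)) = -10*16 + 66*(-5 + sqrt(-2 + 18)) = -160 + 66*(-5 + sqrt(16)) = -160 + 66*(-5 + 4) = -160 + 66*(-1) = -160 - 66 = -226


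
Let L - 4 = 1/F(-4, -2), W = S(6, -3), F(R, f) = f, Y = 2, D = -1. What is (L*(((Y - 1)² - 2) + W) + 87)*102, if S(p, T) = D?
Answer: 8160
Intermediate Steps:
S(p, T) = -1
W = -1
L = 7/2 (L = 4 + 1/(-2) = 4 - ½ = 7/2 ≈ 3.5000)
(L*(((Y - 1)² - 2) + W) + 87)*102 = (7*(((2 - 1)² - 2) - 1)/2 + 87)*102 = (7*((1² - 2) - 1)/2 + 87)*102 = (7*((1 - 2) - 1)/2 + 87)*102 = (7*(-1 - 1)/2 + 87)*102 = ((7/2)*(-2) + 87)*102 = (-7 + 87)*102 = 80*102 = 8160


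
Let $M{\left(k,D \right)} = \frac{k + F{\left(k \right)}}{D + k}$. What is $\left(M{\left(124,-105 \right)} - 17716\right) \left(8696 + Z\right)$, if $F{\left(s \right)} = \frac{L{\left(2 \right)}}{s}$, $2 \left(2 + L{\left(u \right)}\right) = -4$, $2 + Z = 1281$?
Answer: $- \frac{5476212525}{31} \approx -1.7665 \cdot 10^{8}$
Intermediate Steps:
$Z = 1279$ ($Z = -2 + 1281 = 1279$)
$L{\left(u \right)} = -4$ ($L{\left(u \right)} = -2 + \frac{1}{2} \left(-4\right) = -2 - 2 = -4$)
$F{\left(s \right)} = - \frac{4}{s}$
$M{\left(k,D \right)} = \frac{k - \frac{4}{k}}{D + k}$
$\left(M{\left(124,-105 \right)} - 17716\right) \left(8696 + Z\right) = \left(\frac{-4 + 124^{2}}{124 \left(-105 + 124\right)} - 17716\right) \left(8696 + 1279\right) = \left(\frac{-4 + 15376}{124 \cdot 19} - 17716\right) 9975 = \left(\frac{1}{124} \cdot \frac{1}{19} \cdot 15372 - 17716\right) 9975 = \left(\frac{3843}{589} - 17716\right) 9975 = \left(- \frac{10430881}{589}\right) 9975 = - \frac{5476212525}{31}$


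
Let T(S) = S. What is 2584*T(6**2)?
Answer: 93024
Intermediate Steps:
2584*T(6**2) = 2584*6**2 = 2584*36 = 93024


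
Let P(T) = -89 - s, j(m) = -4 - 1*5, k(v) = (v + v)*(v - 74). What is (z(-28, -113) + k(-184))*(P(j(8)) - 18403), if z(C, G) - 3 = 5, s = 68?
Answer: -1762309120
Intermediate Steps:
z(C, G) = 8 (z(C, G) = 3 + 5 = 8)
k(v) = 2*v*(-74 + v) (k(v) = (2*v)*(-74 + v) = 2*v*(-74 + v))
j(m) = -9 (j(m) = -4 - 5 = -9)
P(T) = -157 (P(T) = -89 - 1*68 = -89 - 68 = -157)
(z(-28, -113) + k(-184))*(P(j(8)) - 18403) = (8 + 2*(-184)*(-74 - 184))*(-157 - 18403) = (8 + 2*(-184)*(-258))*(-18560) = (8 + 94944)*(-18560) = 94952*(-18560) = -1762309120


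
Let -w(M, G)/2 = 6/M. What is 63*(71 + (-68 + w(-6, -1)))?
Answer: 315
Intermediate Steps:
w(M, G) = -12/M
63*(71 + (-68 + w(-6, -1))) = 63*(71 + (-68 - 12/(-6))) = 63*(71 + (-68 - 12*(-⅙))) = 63*(71 + (-68 + 2)) = 63*(71 - 66) = 63*5 = 315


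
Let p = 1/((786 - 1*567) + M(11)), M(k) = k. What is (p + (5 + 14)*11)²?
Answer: 2310821041/52900 ≈ 43683.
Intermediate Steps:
p = 1/230 (p = 1/((786 - 1*567) + 11) = 1/((786 - 567) + 11) = 1/(219 + 11) = 1/230 ≈ 0.0043478)
(p + (5 + 14)*11)² = (1/230 + (5 + 14)*11)² = (1/230 + 19*11)² = (1/230 + 209)² = (48071/230)² = 2310821041/52900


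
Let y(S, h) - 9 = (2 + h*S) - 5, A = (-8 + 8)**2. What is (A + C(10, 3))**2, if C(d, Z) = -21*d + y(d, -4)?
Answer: 59536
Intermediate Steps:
A = 0 (A = 0**2 = 0)
y(S, h) = 6 + S*h (y(S, h) = 9 + ((2 + h*S) - 5) = 9 + ((2 + S*h) - 5) = 9 + (-3 + S*h) = 6 + S*h)
C(d, Z) = 6 - 25*d (C(d, Z) = -21*d + (6 + d*(-4)) = -21*d + (6 - 4*d) = 6 - 25*d)
(A + C(10, 3))**2 = (0 + (6 - 25*10))**2 = (0 + (6 - 250))**2 = (0 - 244)**2 = (-244)**2 = 59536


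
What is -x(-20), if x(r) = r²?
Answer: -400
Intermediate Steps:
-x(-20) = -1*(-20)² = -1*400 = -400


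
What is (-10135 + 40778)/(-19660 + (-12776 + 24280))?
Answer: -30643/8156 ≈ -3.7571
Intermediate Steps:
(-10135 + 40778)/(-19660 + (-12776 + 24280)) = 30643/(-19660 + 11504) = 30643/(-8156) = 30643*(-1/8156) = -30643/8156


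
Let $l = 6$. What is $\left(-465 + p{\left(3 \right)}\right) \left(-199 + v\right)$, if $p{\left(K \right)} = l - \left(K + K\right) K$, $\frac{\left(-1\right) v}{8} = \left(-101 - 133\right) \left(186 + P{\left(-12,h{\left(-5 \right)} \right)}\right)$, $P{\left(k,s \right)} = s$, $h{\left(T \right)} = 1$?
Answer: $-166885605$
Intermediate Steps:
$v = 350064$ ($v = - 8 \left(-101 - 133\right) \left(186 + 1\right) = - 8 \left(\left(-234\right) 187\right) = \left(-8\right) \left(-43758\right) = 350064$)
$p{\left(K \right)} = 6 - 2 K^{2}$ ($p{\left(K \right)} = 6 - \left(K + K\right) K = 6 - 2 K K = 6 - 2 K^{2}$)
$\left(-465 + p{\left(3 \right)}\right) \left(-199 + v\right) = \left(-465 + \left(6 - 2 \cdot 3^{2}\right)\right) \left(-199 + 350064\right) = \left(-465 + \left(6 - 18\right)\right) 349865 = \left(-465 - 12\right) 349865 = \left(-477\right) 349865 = -166885605$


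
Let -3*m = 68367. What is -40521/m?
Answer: 3117/1753 ≈ 1.7781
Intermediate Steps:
m = -22789 (m = -1/3*68367 = -22789)
-40521/m = -40521/(-22789) = -40521*(-1/22789) = 3117/1753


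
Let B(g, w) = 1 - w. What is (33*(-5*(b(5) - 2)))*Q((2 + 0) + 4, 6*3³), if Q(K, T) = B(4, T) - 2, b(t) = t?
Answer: 80685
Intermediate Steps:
Q(K, T) = -1 - T (Q(K, T) = (1 - T) - 2 = -1 - T)
(33*(-5*(b(5) - 2)))*Q((2 + 0) + 4, 6*3³) = (33*(-5*(5 - 2)))*(-1 - 6*3³) = (33*(-5*3))*(-1 - 6*27) = (33*(-15))*(-1 - 1*162) = -495*(-1 - 162) = -495*(-163) = 80685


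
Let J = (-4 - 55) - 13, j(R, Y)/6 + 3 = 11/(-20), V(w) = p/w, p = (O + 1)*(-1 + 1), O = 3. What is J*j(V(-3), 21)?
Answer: 7668/5 ≈ 1533.6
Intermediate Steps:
p = 0 (p = (3 + 1)*(-1 + 1) = 4*0 = 0)
V(w) = 0 (V(w) = 0/w = 0)
j(R, Y) = -213/10 (j(R, Y) = -18 + 6*(11/(-20)) = -18 + 6*(11*(-1/20)) = -18 + 6*(-11/20) = -18 - 33/10 = -213/10)
J = -72 (J = -59 - 13 = -72)
J*j(V(-3), 21) = -72*(-213/10) = 7668/5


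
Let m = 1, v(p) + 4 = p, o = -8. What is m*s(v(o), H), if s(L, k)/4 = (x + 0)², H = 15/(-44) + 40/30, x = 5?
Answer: 100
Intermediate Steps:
v(p) = -4 + p
H = 131/132 (H = 15*(-1/44) + 40*(1/30) = -15/44 + 4/3 = 131/132 ≈ 0.99242)
s(L, k) = 100 (s(L, k) = 4*(5 + 0)² = 4*5² = 4*25 = 100)
m*s(v(o), H) = 1*100 = 100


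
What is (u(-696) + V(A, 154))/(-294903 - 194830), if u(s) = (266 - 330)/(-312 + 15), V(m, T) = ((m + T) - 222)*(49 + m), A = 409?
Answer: -46384930/145450701 ≈ -0.31890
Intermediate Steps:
V(m, T) = (49 + m)*(-222 + T + m) (V(m, T) = ((T + m) - 222)*(49 + m) = (-222 + T + m)*(49 + m) = (49 + m)*(-222 + T + m))
u(s) = 64/297 (u(s) = -64/(-297) = -64*(-1/297) = 64/297)
(u(-696) + V(A, 154))/(-294903 - 194830) = (64/297 + (-10878 + 409² - 173*409 + 49*154 + 154*409))/(-294903 - 194830) = (64/297 + (-10878 + 167281 - 70757 + 7546 + 62986))/(-489733) = (64/297 + 156178)*(-1/489733) = (46384930/297)*(-1/489733) = -46384930/145450701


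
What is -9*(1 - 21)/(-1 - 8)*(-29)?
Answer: 580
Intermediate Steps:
-9*(1 - 21)/(-1 - 8)*(-29) = -(-180)/(-9)*(-29) = -(-180)*(-1)/9*(-29) = -9*20/9*(-29) = -20*(-29) = 580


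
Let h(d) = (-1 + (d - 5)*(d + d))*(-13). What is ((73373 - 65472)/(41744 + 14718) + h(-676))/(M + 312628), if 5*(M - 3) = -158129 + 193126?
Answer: -3379036951825/90234858224 ≈ -37.447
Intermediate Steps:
M = 35012/5 (M = 3 + (-158129 + 193126)/5 = 3 + (⅕)*34997 = 3 + 34997/5 = 35012/5 ≈ 7002.4)
h(d) = 13 - 26*d*(-5 + d) (h(d) = (-1 + (-5 + d)*(2*d))*(-13) = (-1 + 2*d*(-5 + d))*(-13) = 13 - 26*d*(-5 + d))
((73373 - 65472)/(41744 + 14718) + h(-676))/(M + 312628) = ((73373 - 65472)/(41744 + 14718) + (13 - 26*(-676)² + 130*(-676)))/(35012/5 + 312628) = (7901/56462 + (13 - 26*456976 - 87880))/(1598152/5) = (7901*(1/56462) + (13 - 11881376 - 87880))*(5/1598152) = (7901/56462 - 11969243)*(5/1598152) = -675807390365/56462*5/1598152 = -3379036951825/90234858224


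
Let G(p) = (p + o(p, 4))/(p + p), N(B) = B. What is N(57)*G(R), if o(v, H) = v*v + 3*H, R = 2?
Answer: 513/2 ≈ 256.50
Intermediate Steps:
o(v, H) = v**2 + 3*H
G(p) = (12 + p + p**2)/(2*p) (G(p) = (p + (p**2 + 3*4))/(p + p) = (p + (p**2 + 12))/((2*p)) = (p + (12 + p**2))*(1/(2*p)) = (12 + p + p**2)*(1/(2*p)) = (12 + p + p**2)/(2*p))
N(57)*G(R) = 57*((1/2)*(12 + 2 + 2**2)/2) = 57*((1/2)*(1/2)*(12 + 2 + 4)) = 57*((1/2)*(1/2)*18) = 57*(9/2) = 513/2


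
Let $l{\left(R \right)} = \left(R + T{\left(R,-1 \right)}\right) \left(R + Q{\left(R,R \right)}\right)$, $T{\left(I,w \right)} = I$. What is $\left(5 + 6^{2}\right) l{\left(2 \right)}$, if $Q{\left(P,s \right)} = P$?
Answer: $656$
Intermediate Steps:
$l{\left(R \right)} = 4 R^{2}$ ($l{\left(R \right)} = \left(R + R\right) \left(R + R\right) = 2 R 2 R = 4 R^{2}$)
$\left(5 + 6^{2}\right) l{\left(2 \right)} = \left(5 + 6^{2}\right) 4 \cdot 2^{2} = \left(5 + 36\right) 4 \cdot 4 = 41 \cdot 16 = 656$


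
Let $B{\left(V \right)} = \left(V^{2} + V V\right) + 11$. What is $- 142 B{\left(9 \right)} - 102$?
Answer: $-24668$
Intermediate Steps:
$B{\left(V \right)} = 11 + 2 V^{2}$ ($B{\left(V \right)} = \left(V^{2} + V^{2}\right) + 11 = 2 V^{2} + 11 = 11 + 2 V^{2}$)
$- 142 B{\left(9 \right)} - 102 = - 142 \left(11 + 2 \cdot 9^{2}\right) - 102 = - 142 \left(11 + 2 \cdot 81\right) - 102 = - 142 \left(11 + 162\right) - 102 = \left(-142\right) 173 - 102 = -24566 - 102 = -24668$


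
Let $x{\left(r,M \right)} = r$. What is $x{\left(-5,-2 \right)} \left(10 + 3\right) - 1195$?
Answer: $-1260$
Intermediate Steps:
$x{\left(-5,-2 \right)} \left(10 + 3\right) - 1195 = - 5 \left(10 + 3\right) - 1195 = \left(-5\right) 13 - 1195 = -65 - 1195 = -1260$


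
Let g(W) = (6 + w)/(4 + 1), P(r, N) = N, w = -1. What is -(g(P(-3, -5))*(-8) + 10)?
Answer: -2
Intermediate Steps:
g(W) = 1 (g(W) = (6 - 1)/(4 + 1) = 5/5 = 5*(1/5) = 1)
-(g(P(-3, -5))*(-8) + 10) = -(1*(-8) + 10) = -(-8 + 10) = -1*2 = -2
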